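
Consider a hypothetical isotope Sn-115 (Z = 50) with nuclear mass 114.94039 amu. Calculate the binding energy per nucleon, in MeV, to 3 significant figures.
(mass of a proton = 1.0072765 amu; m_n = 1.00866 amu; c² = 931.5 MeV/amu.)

Mass of separated nucleons = 50(1.0072765) + 65(1.00866) = 50.3638250 + 65.56290 = 115.9267250 amu
Mass defect Δm = 115.9267250 − 114.94039 = 0.9863350 amu
Converting to energy: 0.9863350 amu × 931.5 MeV/amu = 918.771 MeV
Dividing by A = 115 gives 7.989 MeV per nucleon.

7.99 MeV/nucleon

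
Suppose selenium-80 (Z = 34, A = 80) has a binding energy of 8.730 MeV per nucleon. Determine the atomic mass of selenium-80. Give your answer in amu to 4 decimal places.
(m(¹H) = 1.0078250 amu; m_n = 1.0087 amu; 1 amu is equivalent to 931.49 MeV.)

79.9165 amu

Total binding energy = 80 × 8.730 = 698.400 MeV
Mass defect = 698.400 MeV / (931.49 MeV/amu) = 0.749767 amu
Constituent mass = 34(1.0078250) + 46(1.0087) = 80.6662500 amu
Atomic mass = 80.6662500 − 0.749767 = 79.9164830 amu ≈ 79.9165 amu (to 4 decimal places)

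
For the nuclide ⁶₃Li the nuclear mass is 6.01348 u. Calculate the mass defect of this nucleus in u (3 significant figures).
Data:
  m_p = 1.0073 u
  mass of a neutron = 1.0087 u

0.0345 u

Z = 3, so N = A − Z = 6 − 3 = 3.
Σm = 3·m_p + 3·m_n = 3.0219 + 3.0261 = 6.0480 u
Δm = 6.0480 − 6.01348 = 0.03452 u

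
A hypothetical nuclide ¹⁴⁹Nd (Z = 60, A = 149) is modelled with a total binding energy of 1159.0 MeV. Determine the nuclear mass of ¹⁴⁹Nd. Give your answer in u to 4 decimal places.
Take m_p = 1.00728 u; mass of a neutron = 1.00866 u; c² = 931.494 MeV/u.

Mass defect = 1159.0 MeV / (931.494 MeV/u) = 1.244238 u
Constituent mass = 60(1.00728) + 89(1.00866) = 150.20754 u
Nuclear mass = 150.20754 − 1.244238 = 148.963302 u ≈ 148.9633 u (to 4 decimal places)

148.9633 u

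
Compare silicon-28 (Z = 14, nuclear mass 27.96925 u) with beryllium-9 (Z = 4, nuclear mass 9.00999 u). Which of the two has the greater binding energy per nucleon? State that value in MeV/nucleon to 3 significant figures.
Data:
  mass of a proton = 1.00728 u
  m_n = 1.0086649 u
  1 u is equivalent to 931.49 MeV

silicon-28: Σm = 14(1.00728) + 14(1.0086649) = 28.2232286 u; Δm = 0.2539786 u; E_B = 236.58 MeV; E_B/A = 8.449 MeV
beryllium-9: Σm = 4(1.00728) + 5(1.0086649) = 9.0724445 u; Δm = 0.0624545 u; E_B = 58.176 MeV; E_B/A = 6.464 MeV
silicon-28 has the higher binding energy per nucleon, so it is the more tightly bound nucleus.

silicon-28; 8.45 MeV/nucleon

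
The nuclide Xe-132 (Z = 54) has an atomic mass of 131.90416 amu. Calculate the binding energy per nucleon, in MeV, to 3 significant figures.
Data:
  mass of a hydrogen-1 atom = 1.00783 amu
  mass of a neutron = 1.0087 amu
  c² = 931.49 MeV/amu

Z = 54, so N = A − Z = 132 − 54 = 78.
Mass of separated nucleons = 54(1.00783) + 78(1.0087) = 54.42282 + 78.6786 = 133.10142 amu
The mass defect is 133.10142 − 131.90416 = 1.19726 amu.
Binding energy = Δm·c² = 1.19726 × 931.49 MeV/amu = 1115.24 MeV
Dividing by A = 132 gives 8.449 MeV per nucleon.

8.45 MeV/nucleon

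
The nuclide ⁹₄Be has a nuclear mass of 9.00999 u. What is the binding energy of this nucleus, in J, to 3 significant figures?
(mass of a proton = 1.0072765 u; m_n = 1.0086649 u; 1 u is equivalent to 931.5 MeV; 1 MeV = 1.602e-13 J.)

Mass of separated nucleons = 4(1.0072765) + 5(1.0086649) = 4.0291060 + 5.0433245 = 9.0724305 u
Δm = 9.0724305 − 9.00999 = 0.0624405 u
Binding energy = Δm·c² = 0.0624405 × 931.5 MeV/u = 58.1633 MeV
In joules: 58.1633 MeV × 1.602e-13 J/MeV = 9.3178e-12 J

9.32e-12 J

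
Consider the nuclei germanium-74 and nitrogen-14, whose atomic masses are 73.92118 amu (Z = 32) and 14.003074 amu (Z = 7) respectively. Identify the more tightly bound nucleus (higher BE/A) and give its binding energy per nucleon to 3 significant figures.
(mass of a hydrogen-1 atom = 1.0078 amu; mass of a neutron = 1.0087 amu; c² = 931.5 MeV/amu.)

germanium-74: Σm = 32(1.0078) + 42(1.0087) = 74.6150 amu; Δm = 0.69382 amu; E_B = 646.29 MeV; E_B/A = 8.734 MeV
nitrogen-14: Σm = 7(1.0078) + 7(1.0087) = 14.1155 amu; Δm = 0.112426 amu; E_B = 104.72 MeV; E_B/A = 7.480 MeV
germanium-74 has the higher binding energy per nucleon, so it is the more tightly bound nucleus.

germanium-74; 8.73 MeV/nucleon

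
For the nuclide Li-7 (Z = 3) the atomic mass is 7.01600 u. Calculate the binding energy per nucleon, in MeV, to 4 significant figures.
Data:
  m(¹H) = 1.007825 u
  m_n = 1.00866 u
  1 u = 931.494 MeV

Z = 3, so N = A − Z = 7 − 3 = 4.
Σm = 3·m(¹H) + 4·m_n = 3.023475 + 4.03464 = 7.058115 u
Δm = 7.058115 − 7.01600 = 0.042115 u
E_B = 0.042115 × 931.494 = 39.2299 MeV
Dividing by A = 7 gives 5.604 MeV per nucleon.

5.604 MeV/nucleon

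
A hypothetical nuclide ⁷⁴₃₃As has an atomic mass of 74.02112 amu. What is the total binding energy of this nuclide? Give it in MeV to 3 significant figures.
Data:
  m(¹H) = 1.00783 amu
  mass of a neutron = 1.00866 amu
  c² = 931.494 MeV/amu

552 MeV

Z = 33, so N = A − Z = 74 − 33 = 41.
Mass of separated nucleons = 33(1.00783) + 41(1.00866) = 33.25839 + 41.35506 = 74.61345 amu
The mass defect is 74.61345 − 74.02112 = 0.59233 amu.
E_B = 0.59233 × 931.494 = 551.752 MeV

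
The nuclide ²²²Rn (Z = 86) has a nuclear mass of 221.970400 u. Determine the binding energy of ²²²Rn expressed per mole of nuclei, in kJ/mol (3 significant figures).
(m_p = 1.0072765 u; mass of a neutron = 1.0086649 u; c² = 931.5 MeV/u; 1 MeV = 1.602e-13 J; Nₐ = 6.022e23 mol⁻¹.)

Z = 86, so N = A − Z = 222 − 86 = 136.
Mass of separated nucleons = 86(1.0072765) + 136(1.0086649) = 86.6257790 + 137.1784264 = 223.8042054 u
Δm = 223.8042054 − 221.970400 = 1.8338054 u
Converting to energy: 1.8338054 u × 931.5 MeV/u = 1708.19 MeV
Per nucleus in joules: 1708.19 MeV × 1.602e-13 J/MeV = 2.7365e-10 J
Per mole: 2.7365e-10 J × 6.022e23 mol⁻¹ = 1.6479e+14 J/mol

1.65e+11 kJ/mol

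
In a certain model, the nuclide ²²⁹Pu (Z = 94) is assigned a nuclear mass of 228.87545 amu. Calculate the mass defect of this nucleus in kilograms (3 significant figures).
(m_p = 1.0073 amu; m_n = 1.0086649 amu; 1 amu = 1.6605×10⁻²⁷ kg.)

3.29e-27 kg

Mass of separated nucleons = 94(1.0073) + 135(1.0086649) = 94.6862 + 136.1697615 = 230.8559615 amu
Mass defect Δm = 230.8559615 − 228.87545 = 1.9805115 amu
In SI units: 1.9805115 amu × 1.6605×10⁻²⁷ kg/amu = 3.2886e-27 kg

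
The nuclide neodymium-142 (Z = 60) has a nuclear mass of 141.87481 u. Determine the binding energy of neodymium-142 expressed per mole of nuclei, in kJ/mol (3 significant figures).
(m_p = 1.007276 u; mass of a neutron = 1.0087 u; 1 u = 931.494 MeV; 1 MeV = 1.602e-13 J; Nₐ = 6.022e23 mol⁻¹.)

Z = 60, so N = A − Z = 142 − 60 = 82.
Total constituent mass: 60 × 1.007276 + 82 × 1.0087 = 143.149960 u
Mass defect Δm = 143.149960 − 141.87481 = 1.275150 u
Binding energy = Δm·c² = 1.275150 × 931.494 MeV/u = 1187.79 MeV
Per nucleus in joules: 1187.79 MeV × 1.602e-13 J/MeV = 1.9028e-10 J
Per mole: 1.9028e-10 J × 6.022e23 mol⁻¹ = 1.1459e+14 J/mol

1.15e+11 kJ/mol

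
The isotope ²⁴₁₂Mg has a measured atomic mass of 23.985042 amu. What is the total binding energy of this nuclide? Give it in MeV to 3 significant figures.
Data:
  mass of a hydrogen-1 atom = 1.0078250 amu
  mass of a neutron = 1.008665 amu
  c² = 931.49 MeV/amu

198 MeV

Z = 12, so N = A − Z = 24 − 12 = 12.
Mass of separated nucleons = 12(1.0078250) + 12(1.008665) = 12.0939000 + 12.103980 = 24.1978800 amu
Mass defect Δm = 24.1978800 − 23.985042 = 0.2128380 amu
E_B = 0.2128380 × 931.49 = 198.256 MeV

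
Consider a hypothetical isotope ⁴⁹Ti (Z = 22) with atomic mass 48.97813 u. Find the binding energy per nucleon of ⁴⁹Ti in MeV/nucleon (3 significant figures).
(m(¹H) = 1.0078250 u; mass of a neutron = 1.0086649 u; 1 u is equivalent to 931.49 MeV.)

Mass of separated nucleons = 22(1.0078250) + 27(1.0086649) = 22.1721500 + 27.2339523 = 49.4061023 u
The mass defect is 49.4061023 − 48.97813 = 0.4279723 u.
Binding energy = Δm·c² = 0.4279723 × 931.49 MeV/u = 398.652 MeV
Per nucleon: 398.652 / 49 = 8.136 MeV

8.14 MeV/nucleon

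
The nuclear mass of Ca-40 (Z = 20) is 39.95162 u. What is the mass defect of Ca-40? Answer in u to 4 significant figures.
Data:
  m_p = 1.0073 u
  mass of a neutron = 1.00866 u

With 20 protons and 20 neutrons (A = 40):
Mass of separated nucleons = 20(1.0073) + 20(1.00866) = 20.1460 + 20.17320 = 40.31920 u
Δm = 40.31920 − 39.95162 = 0.36758 u

0.3676 u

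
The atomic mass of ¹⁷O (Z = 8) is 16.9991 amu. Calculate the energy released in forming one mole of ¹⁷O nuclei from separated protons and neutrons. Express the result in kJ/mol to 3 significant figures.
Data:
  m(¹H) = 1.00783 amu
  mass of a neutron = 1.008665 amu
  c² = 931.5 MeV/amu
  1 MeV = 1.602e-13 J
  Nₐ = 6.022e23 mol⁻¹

Z = 8, so N = A − Z = 17 − 8 = 9.
Σm = 8·m(¹H) + 9·m_n = 8.06264 + 9.077985 = 17.140625 amu
Mass defect Δm = 17.140625 − 16.9991 = 0.141525 amu
E_B = 0.141525 × 931.5 = 131.831 MeV
Per nucleus in joules: 131.831 MeV × 1.602e-13 J/MeV = 2.1119e-11 J
Per mole: 2.1119e-11 J × 6.022e23 mol⁻¹ = 1.2718e+13 J/mol

1.27e+10 kJ/mol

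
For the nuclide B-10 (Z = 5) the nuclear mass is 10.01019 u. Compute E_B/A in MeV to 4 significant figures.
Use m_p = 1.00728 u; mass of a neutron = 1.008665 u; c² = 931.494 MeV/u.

6.477 MeV/nucleon

The nucleus contains 5 protons and 10 − 5 = 5 neutrons.
Total constituent mass: 5 × 1.00728 + 5 × 1.008665 = 10.079725 u
The mass defect is 10.079725 − 10.01019 = 0.069535 u.
E_B = 0.069535 × 931.494 = 64.7714 MeV
Per nucleon: 64.7714 / 10 = 6.477 MeV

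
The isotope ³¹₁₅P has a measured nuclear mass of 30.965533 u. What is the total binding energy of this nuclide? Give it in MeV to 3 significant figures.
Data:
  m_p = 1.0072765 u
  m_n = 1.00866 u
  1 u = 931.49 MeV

263 MeV

Σm = 15·m_p + 16·m_n = 15.1091475 + 16.13856 = 31.2477075 u
Mass defect Δm = 31.2477075 − 30.965533 = 0.2821745 u
Binding energy = Δm·c² = 0.2821745 × 931.49 MeV/u = 262.843 MeV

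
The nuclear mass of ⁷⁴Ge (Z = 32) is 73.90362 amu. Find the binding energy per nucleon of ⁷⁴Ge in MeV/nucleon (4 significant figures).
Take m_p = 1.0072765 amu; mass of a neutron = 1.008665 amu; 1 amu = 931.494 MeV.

With 32 protons and 42 neutrons (A = 74):
Mass of separated nucleons = 32(1.0072765) + 42(1.008665) = 32.2328480 + 42.363930 = 74.5967780 amu
Δm = 74.5967780 − 73.90362 = 0.6931580 amu
Binding energy = Δm·c² = 0.6931580 × 931.494 MeV/amu = 645.673 MeV
Per nucleon: 645.673 / 74 = 8.725 MeV

8.725 MeV/nucleon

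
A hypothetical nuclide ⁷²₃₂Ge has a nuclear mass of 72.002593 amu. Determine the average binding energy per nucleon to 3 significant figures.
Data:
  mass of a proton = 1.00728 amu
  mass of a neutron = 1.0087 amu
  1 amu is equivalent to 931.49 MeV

7.48 MeV/nucleon

The nucleus contains 32 protons and 72 − 32 = 40 neutrons.
Total constituent mass: 32 × 1.00728 + 40 × 1.0087 = 72.58096 amu
The mass defect is 72.58096 − 72.002593 = 0.578367 amu.
Binding energy = Δm·c² = 0.578367 × 931.49 MeV/amu = 538.743 MeV
Per nucleon: 538.743 / 72 = 7.483 MeV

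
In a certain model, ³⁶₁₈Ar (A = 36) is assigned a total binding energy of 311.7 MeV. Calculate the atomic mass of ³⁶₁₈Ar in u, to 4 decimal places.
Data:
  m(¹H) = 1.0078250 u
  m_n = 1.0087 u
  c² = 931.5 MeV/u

Mass defect = 311.7 MeV / (931.5 MeV/u) = 0.334622 u
Constituent mass = 18(1.0078250) + 18(1.0087) = 36.2974500 u
Atomic mass = 36.2974500 − 0.334622 = 35.9628280 u ≈ 35.9628 u (to 4 decimal places)

35.9628 u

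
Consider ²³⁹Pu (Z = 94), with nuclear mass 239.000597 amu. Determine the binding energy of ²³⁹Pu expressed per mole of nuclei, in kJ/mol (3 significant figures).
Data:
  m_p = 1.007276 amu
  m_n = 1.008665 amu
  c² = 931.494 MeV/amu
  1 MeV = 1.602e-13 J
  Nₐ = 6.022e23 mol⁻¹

With 94 protons and 145 neutrons (A = 239):
Mass of separated nucleons = 94(1.007276) + 145(1.008665) = 94.683944 + 146.256425 = 240.940369 amu
The mass defect is 240.940369 − 239.000597 = 1.939772 amu.
Binding energy = Δm·c² = 1.939772 × 931.494 MeV/amu = 1806.89 MeV
Per nucleus in joules: 1806.89 MeV × 1.602e-13 J/MeV = 2.8946e-10 J
Per mole: 2.8946e-10 J × 6.022e23 mol⁻¹ = 1.7431e+14 J/mol

1.74e+11 kJ/mol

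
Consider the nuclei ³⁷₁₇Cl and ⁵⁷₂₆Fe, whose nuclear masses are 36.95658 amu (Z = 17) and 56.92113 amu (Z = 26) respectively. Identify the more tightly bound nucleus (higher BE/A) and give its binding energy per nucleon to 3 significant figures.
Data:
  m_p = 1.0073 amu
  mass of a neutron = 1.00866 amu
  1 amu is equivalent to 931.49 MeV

⁵⁷₂₆Fe; 8.78 MeV/nucleon

³⁷₁₇Cl: Σm = 17(1.0073) + 20(1.00866) = 37.29730 amu; Δm = 0.34072 amu; E_B = 317.38 MeV; E_B/A = 8.578 MeV
⁵⁷₂₆Fe: Σm = 26(1.0073) + 31(1.00866) = 57.45826 amu; Δm = 0.53713 amu; E_B = 500.33 MeV; E_B/A = 8.778 MeV
⁵⁷₂₆Fe has the higher binding energy per nucleon, so it is the more tightly bound nucleus.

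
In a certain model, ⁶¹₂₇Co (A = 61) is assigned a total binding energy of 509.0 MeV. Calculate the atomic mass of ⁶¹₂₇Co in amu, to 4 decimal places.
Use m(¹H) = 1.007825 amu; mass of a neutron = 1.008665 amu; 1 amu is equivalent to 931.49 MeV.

60.9594 amu

Mass defect = 509.0 MeV / (931.49 MeV/amu) = 0.546436 amu
Constituent mass = 27(1.007825) + 34(1.008665) = 61.505885 amu
Atomic mass = 61.505885 − 0.546436 = 60.959449 amu ≈ 60.9594 amu (to 4 decimal places)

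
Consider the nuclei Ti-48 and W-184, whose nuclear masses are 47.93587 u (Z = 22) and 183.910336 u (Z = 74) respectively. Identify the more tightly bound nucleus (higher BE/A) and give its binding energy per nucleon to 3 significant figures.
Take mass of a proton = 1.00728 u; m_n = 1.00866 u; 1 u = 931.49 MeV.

Ti-48; 8.72 MeV/nucleon

Ti-48: Σm = 22(1.00728) + 26(1.00866) = 48.38532 u; Δm = 0.44945 u; E_B = 418.66 MeV; E_B/A = 8.722 MeV
W-184: Σm = 74(1.00728) + 110(1.00866) = 185.49132 u; Δm = 1.580984 u; E_B = 1472.7 MeV; E_B/A = 8.004 MeV
Ti-48 has the higher binding energy per nucleon, so it is the more tightly bound nucleus.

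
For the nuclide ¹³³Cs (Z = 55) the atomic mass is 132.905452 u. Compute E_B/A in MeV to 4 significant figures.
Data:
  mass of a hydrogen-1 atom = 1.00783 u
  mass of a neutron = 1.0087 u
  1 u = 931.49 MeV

With 55 protons and 78 neutrons (A = 133):
Σm = 55·m(¹H) + 78·m_n = 55.43065 + 78.6786 = 134.10925 u
The mass defect is 134.10925 − 132.905452 = 1.203798 u.
Converting to energy: 1.203798 u × 931.49 MeV/u = 1121.33 MeV
Dividing by A = 133 gives 8.431 MeV per nucleon.

8.431 MeV/nucleon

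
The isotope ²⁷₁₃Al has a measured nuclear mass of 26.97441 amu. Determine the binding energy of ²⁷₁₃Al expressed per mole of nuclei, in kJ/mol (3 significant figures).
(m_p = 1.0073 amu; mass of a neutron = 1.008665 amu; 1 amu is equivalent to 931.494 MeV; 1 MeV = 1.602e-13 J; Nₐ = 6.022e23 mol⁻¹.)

Σm = 13·m_p + 14·m_n = 13.0949 + 14.121310 = 27.216210 amu
The mass defect is 27.216210 − 26.97441 = 0.241800 amu.
Binding energy = Δm·c² = 0.241800 × 931.494 MeV/amu = 225.235 MeV
Per nucleus in joules: 225.235 MeV × 1.602e-13 J/MeV = 3.6083e-11 J
Per mole: 3.6083e-11 J × 6.022e23 mol⁻¹ = 2.1729e+13 J/mol

2.17e+10 kJ/mol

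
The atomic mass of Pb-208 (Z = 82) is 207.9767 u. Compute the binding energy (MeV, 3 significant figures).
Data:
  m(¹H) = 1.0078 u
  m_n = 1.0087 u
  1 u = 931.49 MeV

1640 MeV

Total constituent mass: 82 × 1.0078 + 126 × 1.0087 = 209.7358 u
Δm = 209.7358 − 207.9767 = 1.7591 u
E_B = 1.7591 × 931.49 = 1638.58 MeV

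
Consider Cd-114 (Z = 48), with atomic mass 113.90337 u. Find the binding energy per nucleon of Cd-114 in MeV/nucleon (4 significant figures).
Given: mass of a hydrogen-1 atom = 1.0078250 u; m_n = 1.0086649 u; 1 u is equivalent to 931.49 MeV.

8.531 MeV/nucleon

Total constituent mass: 48 × 1.0078250 + 66 × 1.0086649 = 114.9474834 u
Mass defect Δm = 114.9474834 − 113.90337 = 1.0441134 u
E_B = 1.0441134 × 931.49 = 972.581 MeV
Dividing by A = 114 gives 8.531 MeV per nucleon.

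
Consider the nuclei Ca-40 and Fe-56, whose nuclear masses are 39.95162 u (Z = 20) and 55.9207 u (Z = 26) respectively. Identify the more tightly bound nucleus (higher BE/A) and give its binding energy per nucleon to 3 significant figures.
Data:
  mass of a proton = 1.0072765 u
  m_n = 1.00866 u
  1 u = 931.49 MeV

Fe-56; 8.79 MeV/nucleon

Ca-40: Σm = 20(1.0072765) + 20(1.00866) = 40.3187300 u; Δm = 0.3671100 u; E_B = 341.96 MeV; E_B/A = 8.549 MeV
Fe-56: Σm = 26(1.0072765) + 30(1.00866) = 56.4489890 u; Δm = 0.5282890 u; E_B = 492.096 MeV; E_B/A = 8.787 MeV
Fe-56 has the higher binding energy per nucleon, so it is the more tightly bound nucleus.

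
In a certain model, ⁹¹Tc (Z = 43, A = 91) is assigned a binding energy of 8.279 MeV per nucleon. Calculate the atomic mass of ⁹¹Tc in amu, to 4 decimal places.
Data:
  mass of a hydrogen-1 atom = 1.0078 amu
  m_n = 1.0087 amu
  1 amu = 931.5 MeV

90.9442 amu

Total binding energy = 91 × 8.279 = 753.389 MeV
Mass defect = 753.389 MeV / (931.5 MeV/amu) = 0.808791 amu
Constituent mass = 43(1.0078) + 48(1.0087) = 91.7530 amu
Atomic mass = 91.7530 − 0.808791 = 90.944209 amu ≈ 90.9442 amu (to 4 decimal places)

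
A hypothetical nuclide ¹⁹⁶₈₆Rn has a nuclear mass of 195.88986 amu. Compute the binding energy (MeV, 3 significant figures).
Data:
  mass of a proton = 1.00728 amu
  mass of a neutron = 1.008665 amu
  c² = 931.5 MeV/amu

1570 MeV

The nucleus contains 86 protons and 196 − 86 = 110 neutrons.
Mass of separated nucleons = 86(1.00728) + 110(1.008665) = 86.62608 + 110.953150 = 197.579230 amu
The mass defect is 197.579230 − 195.88986 = 1.689370 amu.
Binding energy = Δm·c² = 1.689370 × 931.5 MeV/amu = 1573.65 MeV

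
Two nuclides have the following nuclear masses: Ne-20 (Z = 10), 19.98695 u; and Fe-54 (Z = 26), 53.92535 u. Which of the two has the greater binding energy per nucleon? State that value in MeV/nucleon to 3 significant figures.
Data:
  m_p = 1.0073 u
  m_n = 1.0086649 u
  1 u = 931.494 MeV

Fe-54; 8.75 MeV/nucleon

Ne-20: Σm = 10(1.0073) + 10(1.0086649) = 20.1596490 u; Δm = 0.1726990 u; E_B = 160.868 MeV; E_B/A = 8.043 MeV
Fe-54: Σm = 26(1.0073) + 28(1.0086649) = 54.4324172 u; Δm = 0.5070672 u; E_B = 472.33 MeV; E_B/A = 8.747 MeV
Fe-54 has the higher binding energy per nucleon, so it is the more tightly bound nucleus.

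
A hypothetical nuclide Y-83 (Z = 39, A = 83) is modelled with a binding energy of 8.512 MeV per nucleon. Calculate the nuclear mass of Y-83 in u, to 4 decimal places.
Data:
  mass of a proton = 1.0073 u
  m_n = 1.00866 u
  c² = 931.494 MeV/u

Total binding energy = 83 × 8.512 = 706.496 MeV
Mass defect = 706.496 MeV / (931.494 MeV/u) = 0.758455 u
Constituent mass = 39(1.0073) + 44(1.00866) = 83.66574 u
Nuclear mass = 83.66574 − 0.758455 = 82.907285 u ≈ 82.9073 u (to 4 decimal places)

82.9073 u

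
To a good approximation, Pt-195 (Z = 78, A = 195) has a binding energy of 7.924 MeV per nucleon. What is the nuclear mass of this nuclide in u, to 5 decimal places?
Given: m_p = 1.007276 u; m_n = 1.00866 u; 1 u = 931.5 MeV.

194.92194 u

Total binding energy = 195 × 7.924 = 1545.180 MeV
Mass defect = 1545.180 MeV / (931.5 MeV/u) = 1.6588084 u
Constituent mass = 78(1.007276) + 117(1.00866) = 196.580748 u
Nuclear mass = 196.580748 − 1.6588084 = 194.9219396 u ≈ 194.92194 u (to 5 decimal places)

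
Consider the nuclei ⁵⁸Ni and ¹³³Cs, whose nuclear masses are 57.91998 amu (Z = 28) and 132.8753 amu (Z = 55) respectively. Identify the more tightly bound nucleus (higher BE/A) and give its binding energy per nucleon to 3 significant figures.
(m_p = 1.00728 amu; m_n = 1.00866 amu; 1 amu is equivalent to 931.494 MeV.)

⁵⁸Ni: Σm = 28(1.00728) + 30(1.00866) = 58.46364 amu; Δm = 0.54366 amu; E_B = 506.42 MeV; E_B/A = 8.731 MeV
¹³³Cs: Σm = 55(1.00728) + 78(1.00866) = 134.07588 amu; Δm = 1.20058 amu; E_B = 1118.333 MeV; E_B/A = 8.409 MeV
⁵⁸Ni has the higher binding energy per nucleon, so it is the more tightly bound nucleus.

⁵⁸Ni; 8.73 MeV/nucleon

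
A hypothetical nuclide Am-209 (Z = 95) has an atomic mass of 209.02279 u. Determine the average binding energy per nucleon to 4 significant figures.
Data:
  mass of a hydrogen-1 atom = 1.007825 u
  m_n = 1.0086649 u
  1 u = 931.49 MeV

Σm = 95·m(¹H) + 114·m_n = 95.743375 + 114.9877986 = 210.7311736 u
Mass defect Δm = 210.7311736 − 209.02279 = 1.7083836 u
E_B = 1.7083836 × 931.49 = 1591.34 MeV
BE/A = 1591.34 MeV / 209 = 7.614 MeV/nucleon

7.614 MeV/nucleon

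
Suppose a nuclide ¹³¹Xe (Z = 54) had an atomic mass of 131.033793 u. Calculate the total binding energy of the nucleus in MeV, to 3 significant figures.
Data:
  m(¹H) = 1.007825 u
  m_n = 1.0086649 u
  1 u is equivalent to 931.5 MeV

984 MeV

Mass of separated nucleons = 54(1.007825) + 77(1.0086649) = 54.422550 + 77.6671973 = 132.0897473 u
Δm = 132.0897473 − 131.033793 = 1.0559543 u
Binding energy = Δm·c² = 1.0559543 × 931.5 MeV/u = 983.621 MeV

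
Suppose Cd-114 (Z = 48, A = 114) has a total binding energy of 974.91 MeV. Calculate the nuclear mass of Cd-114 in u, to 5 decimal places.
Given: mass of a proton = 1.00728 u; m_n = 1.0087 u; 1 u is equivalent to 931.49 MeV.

113.87703 u

Mass defect = 974.91 MeV / (931.49 MeV/u) = 1.0466135 u
Constituent mass = 48(1.00728) + 66(1.0087) = 114.92364 u
Nuclear mass = 114.92364 − 1.0466135 = 113.8770265 u ≈ 113.87703 u (to 5 decimal places)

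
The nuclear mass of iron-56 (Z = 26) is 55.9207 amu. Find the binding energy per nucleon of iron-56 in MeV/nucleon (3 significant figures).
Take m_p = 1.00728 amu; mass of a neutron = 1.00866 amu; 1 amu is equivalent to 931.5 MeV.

8.79 MeV/nucleon

Mass of separated nucleons = 26(1.00728) + 30(1.00866) = 26.18928 + 30.25980 = 56.44908 amu
Δm = 56.44908 − 55.9207 = 0.52838 amu
Binding energy = Δm·c² = 0.52838 × 931.5 MeV/amu = 492.186 MeV
Dividing by A = 56 gives 8.789 MeV per nucleon.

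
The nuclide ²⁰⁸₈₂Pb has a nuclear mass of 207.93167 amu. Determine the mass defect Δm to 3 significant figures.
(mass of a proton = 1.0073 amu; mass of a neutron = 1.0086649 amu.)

Σm = 82·m_p + 126·m_n = 82.5986 + 127.0917774 = 209.6903774 amu
Mass defect Δm = 209.6903774 − 207.93167 = 1.7587074 amu

1.76 amu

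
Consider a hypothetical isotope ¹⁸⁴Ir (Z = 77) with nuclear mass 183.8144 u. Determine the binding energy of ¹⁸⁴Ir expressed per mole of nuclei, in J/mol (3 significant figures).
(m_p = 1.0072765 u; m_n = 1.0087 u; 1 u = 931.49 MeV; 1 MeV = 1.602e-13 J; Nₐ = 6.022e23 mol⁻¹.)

The nucleus contains 77 protons and 184 − 77 = 107 neutrons.
Total constituent mass: 77 × 1.0072765 + 107 × 1.0087 = 185.4911905 u
The mass defect is 185.4911905 − 183.8144 = 1.6767905 u.
E_B = 1.6767905 × 931.49 = 1561.91 MeV
Per nucleus in joules: 1561.91 MeV × 1.602e-13 J/MeV = 2.5022e-10 J
Per mole: 2.5022e-10 J × 6.022e23 mol⁻¹ = 1.5068e+14 J/mol

1.51e+14 J/mol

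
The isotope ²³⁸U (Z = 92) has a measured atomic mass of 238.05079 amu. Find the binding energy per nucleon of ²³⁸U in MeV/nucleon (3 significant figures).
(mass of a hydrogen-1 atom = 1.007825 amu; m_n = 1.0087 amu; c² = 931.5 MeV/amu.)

Z = 92, so N = A − Z = 238 − 92 = 146.
Total constituent mass: 92 × 1.007825 + 146 × 1.0087 = 239.990100 amu
The mass defect is 239.990100 − 238.05079 = 1.939310 amu.
E_B = 1.939310 × 931.5 = 1806.47 MeV
BE/A = 1806.47 MeV / 238 = 7.590 MeV/nucleon

7.59 MeV/nucleon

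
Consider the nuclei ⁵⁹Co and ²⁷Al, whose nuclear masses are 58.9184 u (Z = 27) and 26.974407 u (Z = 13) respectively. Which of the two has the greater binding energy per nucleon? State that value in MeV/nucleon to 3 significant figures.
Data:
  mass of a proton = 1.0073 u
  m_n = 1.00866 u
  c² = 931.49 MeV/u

⁵⁹Co: Σm = 27(1.0073) + 32(1.00866) = 59.47422 u; Δm = 0.55582 u; E_B = 517.74 MeV; E_B/A = 8.775 MeV
²⁷Al: Σm = 13(1.0073) + 14(1.00866) = 27.21614 u; Δm = 0.241733 u; E_B = 225.17 MeV; E_B/A = 8.340 MeV
⁵⁹Co has the higher binding energy per nucleon, so it is the more tightly bound nucleus.

⁵⁹Co; 8.78 MeV/nucleon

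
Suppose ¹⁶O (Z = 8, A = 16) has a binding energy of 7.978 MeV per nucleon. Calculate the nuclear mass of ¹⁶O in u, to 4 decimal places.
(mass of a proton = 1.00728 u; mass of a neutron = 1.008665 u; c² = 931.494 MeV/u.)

Total binding energy = 16 × 7.978 = 127.648 MeV
Mass defect = 127.648 MeV / (931.494 MeV/u) = 0.137036 u
Constituent mass = 8(1.00728) + 8(1.008665) = 16.127560 u
Nuclear mass = 16.127560 − 0.137036 = 15.990524 u ≈ 15.9905 u (to 4 decimal places)

15.9905 u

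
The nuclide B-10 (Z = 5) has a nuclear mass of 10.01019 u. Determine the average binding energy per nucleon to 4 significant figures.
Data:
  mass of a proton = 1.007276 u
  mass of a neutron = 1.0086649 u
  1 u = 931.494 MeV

Σm = 5·m_p + 5·m_n = 5.036380 + 5.0433245 = 10.0797045 u
Mass defect Δm = 10.0797045 − 10.01019 = 0.0695145 u
E_B = 0.0695145 × 931.494 = 64.7523 MeV
Per nucleon: 64.7523 / 10 = 6.475 MeV

6.475 MeV/nucleon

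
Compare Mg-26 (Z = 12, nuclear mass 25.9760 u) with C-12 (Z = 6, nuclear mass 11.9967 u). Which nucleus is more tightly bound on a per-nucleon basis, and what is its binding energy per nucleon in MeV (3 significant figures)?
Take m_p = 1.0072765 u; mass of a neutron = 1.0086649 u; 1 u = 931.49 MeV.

Mg-26; 8.33 MeV/nucleon

Mg-26: Σm = 12(1.0072765) + 14(1.0086649) = 26.2086266 u; Δm = 0.2326266 u; E_B = 216.69 MeV; E_B/A = 8.334 MeV
C-12: Σm = 6(1.0072765) + 6(1.0086649) = 12.0956484 u; Δm = 0.0989484 u; E_B = 92.169 MeV; E_B/A = 7.681 MeV
Mg-26 has the higher binding energy per nucleon, so it is the more tightly bound nucleus.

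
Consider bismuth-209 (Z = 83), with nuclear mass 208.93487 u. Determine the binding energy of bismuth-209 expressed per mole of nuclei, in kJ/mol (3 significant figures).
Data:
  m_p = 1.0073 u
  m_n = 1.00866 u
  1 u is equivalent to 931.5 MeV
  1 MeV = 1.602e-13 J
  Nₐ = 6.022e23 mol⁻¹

Σm = 83·m_p + 126·m_n = 83.6059 + 127.09116 = 210.69706 u
Mass defect Δm = 210.69706 − 208.93487 = 1.76219 u
Converting to energy: 1.76219 u × 931.5 MeV/u = 1641.48 MeV
Per nucleus in joules: 1641.48 MeV × 1.602e-13 J/MeV = 2.6297e-10 J
Per mole: 2.6297e-10 J × 6.022e23 mol⁻¹ = 1.5836e+14 J/mol

1.58e+11 kJ/mol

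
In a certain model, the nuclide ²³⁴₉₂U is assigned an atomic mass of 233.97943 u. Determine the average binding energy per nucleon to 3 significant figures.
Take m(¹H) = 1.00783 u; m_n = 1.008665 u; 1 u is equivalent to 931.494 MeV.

Z = 92, so N = A − Z = 234 − 92 = 142.
Σm = 92·m(¹H) + 142·m_n = 92.72036 + 143.230430 = 235.950790 u
Mass defect Δm = 235.950790 − 233.97943 = 1.971360 u
Converting to energy: 1.971360 u × 931.494 MeV/u = 1836.31 MeV
BE/A = 1836.31 MeV / 234 = 7.847 MeV/nucleon

7.85 MeV/nucleon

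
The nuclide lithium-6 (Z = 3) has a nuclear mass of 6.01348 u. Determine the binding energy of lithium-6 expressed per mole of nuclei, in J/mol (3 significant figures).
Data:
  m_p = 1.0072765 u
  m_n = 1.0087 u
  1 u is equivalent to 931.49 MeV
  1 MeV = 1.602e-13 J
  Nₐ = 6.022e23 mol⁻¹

3.10e+12 J/mol

The nucleus contains 3 protons and 6 − 3 = 3 neutrons.
Mass of separated nucleons = 3(1.0072765) + 3(1.0087) = 3.0218295 + 3.0261 = 6.0479295 u
The mass defect is 6.0479295 − 6.01348 = 0.0344495 u.
E_B = 0.0344495 × 931.49 = 32.0894 MeV
Per nucleus in joules: 32.0894 MeV × 1.602e-13 J/MeV = 5.1407e-12 J
Per mole: 5.1407e-12 J × 6.022e23 mol⁻¹ = 3.0957e+12 J/mol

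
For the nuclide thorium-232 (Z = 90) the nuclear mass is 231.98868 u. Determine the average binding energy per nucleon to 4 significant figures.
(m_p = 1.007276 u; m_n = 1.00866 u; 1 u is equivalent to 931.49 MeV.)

Σm = 90·m_p + 142·m_n = 90.654840 + 143.22972 = 233.884560 u
Δm = 233.884560 − 231.98868 = 1.895880 u
Binding energy = Δm·c² = 1.895880 × 931.49 MeV/u = 1765.99 MeV
Per nucleon: 1765.99 / 232 = 7.612 MeV

7.612 MeV/nucleon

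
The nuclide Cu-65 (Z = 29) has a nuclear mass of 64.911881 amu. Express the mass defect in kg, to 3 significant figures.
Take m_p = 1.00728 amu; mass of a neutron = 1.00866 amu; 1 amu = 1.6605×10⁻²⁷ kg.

1.01e-27 kg

Σm = 29·m_p + 36·m_n = 29.21112 + 36.31176 = 65.52288 amu
The mass defect is 65.52288 − 64.911881 = 0.610999 amu.
In SI units: 0.610999 amu × 1.6605×10⁻²⁷ kg/amu = 1.0146e-27 kg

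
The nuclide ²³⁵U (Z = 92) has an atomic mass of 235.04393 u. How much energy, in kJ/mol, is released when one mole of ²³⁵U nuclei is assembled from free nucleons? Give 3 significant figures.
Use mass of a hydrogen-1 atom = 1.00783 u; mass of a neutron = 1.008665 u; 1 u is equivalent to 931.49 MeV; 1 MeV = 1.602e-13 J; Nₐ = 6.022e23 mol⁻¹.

1.72e+11 kJ/mol

With 92 protons and 143 neutrons (A = 235):
Mass of separated nucleons = 92(1.00783) + 143(1.008665) = 92.72036 + 144.239095 = 236.959455 u
Δm = 236.959455 − 235.04393 = 1.915525 u
Converting to energy: 1.915525 u × 931.49 MeV/u = 1784.29 MeV
Per nucleus in joules: 1784.29 MeV × 1.602e-13 J/MeV = 2.8584e-10 J
Per mole: 2.8584e-10 J × 6.022e23 mol⁻¹ = 1.7213e+14 J/mol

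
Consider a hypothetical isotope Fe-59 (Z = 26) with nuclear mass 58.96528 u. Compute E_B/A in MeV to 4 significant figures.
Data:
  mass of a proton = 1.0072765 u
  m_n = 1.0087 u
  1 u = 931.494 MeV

8.068 MeV/nucleon

Σm = 26·m_p + 33·m_n = 26.1891890 + 33.2871 = 59.4762890 u
The mass defect is 59.4762890 − 58.96528 = 0.5110090 u.
E_B = 0.5110090 × 931.494 = 476.002 MeV
Per nucleon: 476.002 / 59 = 8.068 MeV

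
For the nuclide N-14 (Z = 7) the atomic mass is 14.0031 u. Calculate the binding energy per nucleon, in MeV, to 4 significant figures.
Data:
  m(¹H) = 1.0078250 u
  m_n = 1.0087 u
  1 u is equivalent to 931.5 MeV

The nucleus contains 7 protons and 14 − 7 = 7 neutrons.
Mass of separated nucleons = 7(1.0078250) + 7(1.0087) = 7.0547750 + 7.0609 = 14.1156750 u
Δm = 14.1156750 − 14.0031 = 0.1125750 u
E_B = 0.1125750 × 931.5 = 104.864 MeV
Per nucleon: 104.864 / 14 = 7.490 MeV

7.490 MeV/nucleon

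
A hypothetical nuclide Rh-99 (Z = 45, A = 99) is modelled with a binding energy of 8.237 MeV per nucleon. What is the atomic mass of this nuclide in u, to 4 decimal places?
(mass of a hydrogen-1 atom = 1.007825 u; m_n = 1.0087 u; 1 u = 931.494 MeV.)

Total binding energy = 99 × 8.237 = 815.463 MeV
Mass defect = 815.463 MeV / (931.494 MeV/u) = 0.875436 u
Constituent mass = 45(1.007825) + 54(1.0087) = 99.821925 u
Atomic mass = 99.821925 − 0.875436 = 98.946489 u ≈ 98.9465 u (to 4 decimal places)

98.9465 u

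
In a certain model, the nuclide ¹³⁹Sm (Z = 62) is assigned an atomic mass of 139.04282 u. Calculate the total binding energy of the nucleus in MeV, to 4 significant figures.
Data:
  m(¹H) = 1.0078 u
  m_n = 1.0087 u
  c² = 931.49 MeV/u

1035 MeV

Total constituent mass: 62 × 1.0078 + 77 × 1.0087 = 140.1535 u
Mass defect Δm = 140.1535 − 139.04282 = 1.11068 u
Binding energy = Δm·c² = 1.11068 × 931.49 MeV/u = 1034.59 MeV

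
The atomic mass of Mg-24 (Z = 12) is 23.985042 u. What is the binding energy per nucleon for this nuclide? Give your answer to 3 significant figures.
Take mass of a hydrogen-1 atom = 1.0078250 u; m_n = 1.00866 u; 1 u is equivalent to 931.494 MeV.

Σm = 12·m(¹H) + 12·m_n = 12.0939000 + 12.10392 = 24.1978200 u
Δm = 24.1978200 − 23.985042 = 0.2127780 u
Converting to energy: 0.2127780 u × 931.494 MeV/u = 198.201 MeV
BE/A = 198.201 MeV / 24 = 8.258 MeV/nucleon

8.26 MeV/nucleon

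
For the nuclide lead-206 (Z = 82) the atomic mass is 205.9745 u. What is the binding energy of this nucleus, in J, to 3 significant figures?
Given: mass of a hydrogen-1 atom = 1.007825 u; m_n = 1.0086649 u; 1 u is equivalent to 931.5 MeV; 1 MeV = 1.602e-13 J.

Total constituent mass: 82 × 1.007825 + 124 × 1.0086649 = 207.7160976 u
Mass defect Δm = 207.7160976 − 205.9745 = 1.7415976 u
Binding energy = Δm·c² = 1.7415976 × 931.5 MeV/u = 1622.30 MeV
In joules: 1622.30 MeV × 1.602e-13 J/MeV = 2.5989e-10 J

2.60e-10 J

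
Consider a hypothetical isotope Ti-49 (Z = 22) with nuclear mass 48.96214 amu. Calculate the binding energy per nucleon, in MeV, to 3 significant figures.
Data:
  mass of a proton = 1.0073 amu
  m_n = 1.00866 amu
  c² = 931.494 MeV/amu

Σm = 22·m_p + 27·m_n = 22.1606 + 27.23382 = 49.39442 amu
Mass defect Δm = 49.39442 − 48.96214 = 0.43228 amu
Converting to energy: 0.43228 amu × 931.494 MeV/amu = 402.666 MeV
Dividing by A = 49 gives 8.218 MeV per nucleon.

8.22 MeV/nucleon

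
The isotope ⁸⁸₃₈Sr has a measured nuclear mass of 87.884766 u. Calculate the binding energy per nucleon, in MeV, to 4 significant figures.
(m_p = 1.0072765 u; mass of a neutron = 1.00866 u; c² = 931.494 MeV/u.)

8.730 MeV/nucleon

Mass of separated nucleons = 38(1.0072765) + 50(1.00866) = 38.2765070 + 50.43300 = 88.7095070 u
The mass defect is 88.7095070 − 87.884766 = 0.8247410 u.
Converting to energy: 0.8247410 u × 931.494 MeV/u = 768.241 MeV
BE/A = 768.241 MeV / 88 = 8.730 MeV/nucleon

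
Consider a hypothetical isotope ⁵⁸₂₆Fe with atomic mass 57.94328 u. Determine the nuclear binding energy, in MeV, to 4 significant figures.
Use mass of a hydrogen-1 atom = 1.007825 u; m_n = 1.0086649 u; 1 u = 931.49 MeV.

With 26 protons and 32 neutrons (A = 58):
Σm = 26·m(¹H) + 32·m_n = 26.203450 + 32.2772768 = 58.4807268 u
Δm = 58.4807268 − 57.94328 = 0.5374468 u
Binding energy = Δm·c² = 0.5374468 × 931.49 MeV/u = 500.626 MeV

500.6 MeV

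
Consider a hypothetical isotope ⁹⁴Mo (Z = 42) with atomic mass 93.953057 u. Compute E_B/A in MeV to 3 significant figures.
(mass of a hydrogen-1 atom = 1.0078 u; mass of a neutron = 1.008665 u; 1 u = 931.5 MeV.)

8.18 MeV/nucleon

Total constituent mass: 42 × 1.0078 + 52 × 1.008665 = 94.778180 u
Δm = 94.778180 − 93.953057 = 0.825123 u
Converting to energy: 0.825123 u × 931.5 MeV/u = 768.602 MeV
Dividing by A = 94 gives 8.177 MeV per nucleon.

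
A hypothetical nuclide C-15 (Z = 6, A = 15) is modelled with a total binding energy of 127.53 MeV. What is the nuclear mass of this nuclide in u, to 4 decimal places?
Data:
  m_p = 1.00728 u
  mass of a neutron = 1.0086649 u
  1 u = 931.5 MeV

Mass defect = 127.53 MeV / (931.5 MeV/u) = 0.136908 u
Constituent mass = 6(1.00728) + 9(1.0086649) = 15.1216641 u
Nuclear mass = 15.1216641 − 0.136908 = 14.9847561 u ≈ 14.9848 u (to 4 decimal places)

14.9848 u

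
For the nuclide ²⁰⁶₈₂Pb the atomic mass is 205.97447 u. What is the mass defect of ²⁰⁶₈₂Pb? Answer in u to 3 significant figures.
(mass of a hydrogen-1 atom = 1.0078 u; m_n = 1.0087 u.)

1.74 u

Σm = 82·m(¹H) + 124·m_n = 82.6396 + 125.0788 = 207.7184 u
The mass defect is 207.7184 − 205.97447 = 1.74393 u.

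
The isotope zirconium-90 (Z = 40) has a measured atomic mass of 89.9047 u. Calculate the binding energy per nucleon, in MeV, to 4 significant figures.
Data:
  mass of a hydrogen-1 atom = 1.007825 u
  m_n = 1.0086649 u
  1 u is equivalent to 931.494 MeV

8.710 MeV/nucleon

The nucleus contains 40 protons and 90 − 40 = 50 neutrons.
Σm = 40·m(¹H) + 50·m_n = 40.313000 + 50.4332450 = 90.7462450 u
Mass defect Δm = 90.7462450 − 89.9047 = 0.8415450 u
E_B = 0.8415450 × 931.494 = 783.894 MeV
BE/A = 783.894 MeV / 90 = 8.710 MeV/nucleon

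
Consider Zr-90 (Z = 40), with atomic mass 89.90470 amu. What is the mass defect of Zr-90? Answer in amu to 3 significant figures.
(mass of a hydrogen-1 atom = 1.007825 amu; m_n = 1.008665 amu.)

Z = 40, so N = A − Z = 90 − 40 = 50.
Total constituent mass: 40 × 1.007825 + 50 × 1.008665 = 90.746250 amu
The mass defect is 90.746250 − 89.90470 = 0.841550 amu.

0.842 amu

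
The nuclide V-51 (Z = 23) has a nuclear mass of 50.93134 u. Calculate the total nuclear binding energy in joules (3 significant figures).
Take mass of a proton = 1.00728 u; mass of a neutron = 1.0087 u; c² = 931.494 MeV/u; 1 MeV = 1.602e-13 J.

7.16e-11 J

The nucleus contains 23 protons and 51 − 23 = 28 neutrons.
Total constituent mass: 23 × 1.00728 + 28 × 1.0087 = 51.41104 u
Mass defect Δm = 51.41104 − 50.93134 = 0.47970 u
E_B = 0.47970 × 931.494 = 446.838 MeV
In joules: 446.838 MeV × 1.602e-13 J/MeV = 7.1583e-11 J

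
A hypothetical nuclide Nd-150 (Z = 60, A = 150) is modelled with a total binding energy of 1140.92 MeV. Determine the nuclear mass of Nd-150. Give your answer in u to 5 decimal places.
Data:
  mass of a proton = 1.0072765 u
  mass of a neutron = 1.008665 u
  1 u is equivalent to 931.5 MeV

Mass defect = 1140.92 MeV / (931.5 MeV/u) = 1.2248202 u
Constituent mass = 60(1.0072765) + 90(1.008665) = 151.2164400 u
Nuclear mass = 151.2164400 − 1.2248202 = 149.9916198 u ≈ 149.99162 u (to 5 decimal places)

149.99162 u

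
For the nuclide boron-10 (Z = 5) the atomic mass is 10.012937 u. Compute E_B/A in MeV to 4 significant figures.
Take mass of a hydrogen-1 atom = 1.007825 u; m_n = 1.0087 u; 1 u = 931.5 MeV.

6.491 MeV/nucleon

With 5 protons and 5 neutrons (A = 10):
Σm = 5·m(¹H) + 5·m_n = 5.039125 + 5.0435 = 10.082625 u
The mass defect is 10.082625 − 10.012937 = 0.069688 u.
Converting to energy: 0.069688 u × 931.5 MeV/u = 64.9144 MeV
BE/A = 64.9144 MeV / 10 = 6.491 MeV/nucleon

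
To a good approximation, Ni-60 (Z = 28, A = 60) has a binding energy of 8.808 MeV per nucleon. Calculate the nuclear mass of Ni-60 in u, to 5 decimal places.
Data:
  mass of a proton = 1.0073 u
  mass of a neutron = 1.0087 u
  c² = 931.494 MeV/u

Total binding energy = 60 × 8.808 = 528.480 MeV
Mass defect = 528.480 MeV / (931.494 MeV/u) = 0.5673466 u
Constituent mass = 28(1.0073) + 32(1.0087) = 60.4828 u
Nuclear mass = 60.4828 − 0.5673466 = 59.9154534 u ≈ 59.91545 u (to 5 decimal places)

59.91545 u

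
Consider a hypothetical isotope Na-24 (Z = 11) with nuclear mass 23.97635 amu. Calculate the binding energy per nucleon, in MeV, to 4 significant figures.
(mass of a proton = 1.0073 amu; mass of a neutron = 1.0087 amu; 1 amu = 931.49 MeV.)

8.424 MeV/nucleon

The nucleus contains 11 protons and 24 − 11 = 13 neutrons.
Mass of separated nucleons = 11(1.0073) + 13(1.0087) = 11.0803 + 13.1131 = 24.1934 amu
Mass defect Δm = 24.1934 − 23.97635 = 0.21705 amu
E_B = 0.21705 × 931.49 = 202.180 MeV
Dividing by A = 24 gives 8.424 MeV per nucleon.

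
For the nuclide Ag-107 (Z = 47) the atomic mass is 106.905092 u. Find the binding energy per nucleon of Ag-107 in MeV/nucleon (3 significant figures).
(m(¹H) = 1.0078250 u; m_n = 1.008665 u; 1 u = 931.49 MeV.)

Σm = 47·m(¹H) + 60·m_n = 47.3677750 + 60.519900 = 107.8876750 u
The mass defect is 107.8876750 − 106.905092 = 0.9825830 u.
Converting to energy: 0.9825830 u × 931.49 MeV/u = 915.266 MeV
Per nucleon: 915.266 / 107 = 8.554 MeV

8.55 MeV/nucleon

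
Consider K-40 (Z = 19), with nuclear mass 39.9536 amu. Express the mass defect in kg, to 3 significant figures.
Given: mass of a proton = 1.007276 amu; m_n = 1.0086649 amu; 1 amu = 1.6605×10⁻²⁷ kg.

The nucleus contains 19 protons and 40 − 19 = 21 neutrons.
Σm = 19·m_p + 21·m_n = 19.138244 + 21.1819629 = 40.3202069 amu
The mass defect is 40.3202069 − 39.9536 = 0.3666069 amu.
In SI units: 0.3666069 amu × 1.6605×10⁻²⁷ kg/amu = 6.0875e-28 kg

6.09e-28 kg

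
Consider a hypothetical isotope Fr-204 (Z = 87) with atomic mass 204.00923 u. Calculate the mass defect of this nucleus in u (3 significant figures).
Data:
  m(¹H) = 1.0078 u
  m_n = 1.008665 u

The nucleus contains 87 protons and 204 − 87 = 117 neutrons.
Σm = 87·m(¹H) + 117·m_n = 87.6786 + 118.013805 = 205.692405 u
Mass defect Δm = 205.692405 − 204.00923 = 1.683175 u

1.68 u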